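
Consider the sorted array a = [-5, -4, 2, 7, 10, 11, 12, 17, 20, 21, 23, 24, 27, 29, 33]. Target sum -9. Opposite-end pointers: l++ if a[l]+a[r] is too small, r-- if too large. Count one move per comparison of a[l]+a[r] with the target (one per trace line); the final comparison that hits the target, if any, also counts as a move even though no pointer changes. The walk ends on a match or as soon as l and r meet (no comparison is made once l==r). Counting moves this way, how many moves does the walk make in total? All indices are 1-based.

[1,15] -5+33=28 >-9 → r--
[1,14] -5+29=24 >-9 → r--
[1,13] -5+27=22 >-9 → r--
[1,12] -5+24=19 >-9 → r--
[1,11] -5+23=18 >-9 → r--
[1,10] -5+21=16 >-9 → r--
[1,9] -5+20=15 >-9 → r--
[1,8] -5+17=12 >-9 → r--
[1,7] -5+12=7 >-9 → r--
[1,6] -5+11=6 >-9 → r--
[1,5] -5+10=5 >-9 → r--
[1,4] -5+7=2 >-9 → r--
[1,3] -5+2=-3 >-9 → r--
[1,2] -5+-4=-9 → found

14 moves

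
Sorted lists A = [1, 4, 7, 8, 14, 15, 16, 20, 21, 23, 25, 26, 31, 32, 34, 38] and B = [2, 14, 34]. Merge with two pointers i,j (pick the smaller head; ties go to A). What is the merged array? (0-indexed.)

i=0 j=0: A[i]=1<=B[j]=2 take 1, i++
i=1 j=0: A[i]=4>B[j]=2 take 2, j++
i=1 j=1: A[i]=4<=B[j]=14 take 4, i++
i=2 j=1: A[i]=7<=B[j]=14 take 7, i++
i=3 j=1: A[i]=8<=B[j]=14 take 8, i++
i=4 j=1: A[i]=14<=B[j]=14 take 14, i++
i=5 j=1: A[i]=15>B[j]=14 take 14, j++
i=5 j=2: A[i]=15<=B[j]=34 take 15, i++
i=6 j=2: A[i]=16<=B[j]=34 take 16, i++
i=7 j=2: A[i]=20<=B[j]=34 take 20, i++
i=8 j=2: A[i]=21<=B[j]=34 take 21, i++
i=9 j=2: A[i]=23<=B[j]=34 take 23, i++
i=10 j=2: A[i]=25<=B[j]=34 take 25, i++
i=11 j=2: A[i]=26<=B[j]=34 take 26, i++
i=12 j=2: A[i]=31<=B[j]=34 take 31, i++
i=13 j=2: A[i]=32<=B[j]=34 take 32, i++
i=14 j=2: A[i]=34<=B[j]=34 take 34, i++
i=15 j=2: A[i]=38>B[j]=34 take 34, j++
i=15 j=3: B done, take A[i]=38, i++

[1, 2, 4, 7, 8, 14, 14, 15, 16, 20, 21, 23, 25, 26, 31, 32, 34, 34, 38]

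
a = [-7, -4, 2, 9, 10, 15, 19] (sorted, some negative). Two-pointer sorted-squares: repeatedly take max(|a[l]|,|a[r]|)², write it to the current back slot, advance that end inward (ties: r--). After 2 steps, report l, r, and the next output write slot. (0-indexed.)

[0,6] |-7|<=|19| out[6]=361 → r--
[0,5] |-7|<=|15| out[5]=225 → r--

l=0, r=4, next write slot=4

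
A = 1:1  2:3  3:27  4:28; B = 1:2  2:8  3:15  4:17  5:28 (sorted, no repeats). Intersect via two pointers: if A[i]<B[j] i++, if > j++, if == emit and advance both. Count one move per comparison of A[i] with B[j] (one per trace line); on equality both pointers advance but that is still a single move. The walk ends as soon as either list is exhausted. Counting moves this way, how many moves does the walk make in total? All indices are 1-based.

8 moves

i=1 j=1: 1<2, i++
i=2 j=1: 3>2, j++
i=2 j=2: 3<8, i++
i=3 j=2: 27>8, j++
i=3 j=3: 27>15, j++
i=3 j=4: 27>17, j++
i=3 j=5: 27<28, i++
i=4 j=5: 28==28 emit, i++,j++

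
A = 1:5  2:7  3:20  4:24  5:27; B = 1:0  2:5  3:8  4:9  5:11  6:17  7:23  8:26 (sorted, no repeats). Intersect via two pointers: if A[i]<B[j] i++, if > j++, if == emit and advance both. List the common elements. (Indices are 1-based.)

i=1 j=1: 5>0, j++
i=1 j=2: 5==5 emit, i++,j++
i=2 j=3: 7<8, i++
i=3 j=3: 20>8, j++
i=3 j=4: 20>9, j++
i=3 j=5: 20>11, j++
i=3 j=6: 20>17, j++
i=3 j=7: 20<23, i++
i=4 j=7: 24>23, j++
i=4 j=8: 24<26, i++
i=5 j=8: 27>26, j++

intersection = [5]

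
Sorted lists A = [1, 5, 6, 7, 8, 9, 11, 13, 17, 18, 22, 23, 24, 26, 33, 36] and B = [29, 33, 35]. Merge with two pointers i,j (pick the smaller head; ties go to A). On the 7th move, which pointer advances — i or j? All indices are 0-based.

i=0 j=0: A[i]=1<=B[j]=29 take 1, i++
i=1 j=0: A[i]=5<=B[j]=29 take 5, i++
i=2 j=0: A[i]=6<=B[j]=29 take 6, i++
i=3 j=0: A[i]=7<=B[j]=29 take 7, i++
i=4 j=0: A[i]=8<=B[j]=29 take 8, i++
i=5 j=0: A[i]=9<=B[j]=29 take 9, i++
i=6 j=0: A[i]=11<=B[j]=29 take 11, i++

i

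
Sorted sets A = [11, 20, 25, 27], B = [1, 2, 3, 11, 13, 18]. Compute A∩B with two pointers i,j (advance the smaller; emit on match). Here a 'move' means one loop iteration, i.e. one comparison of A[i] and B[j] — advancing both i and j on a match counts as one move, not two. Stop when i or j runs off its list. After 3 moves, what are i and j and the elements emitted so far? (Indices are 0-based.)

[i=0,j=0] 11>1 → j++
[i=0,j=1] 11>2 → j++
[i=0,j=2] 11>3 → j++

i=0, j=3, emitted=[]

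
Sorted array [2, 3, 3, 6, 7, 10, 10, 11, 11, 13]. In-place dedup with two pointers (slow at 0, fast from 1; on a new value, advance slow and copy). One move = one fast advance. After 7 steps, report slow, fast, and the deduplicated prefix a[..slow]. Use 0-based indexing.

slow=0 fast=1: a[fast]=3≠a[slow]=2 write a[1]=3, slow++,fast++
slow=1 fast=2: a[fast]=3=a[slow] dup, fast++
slow=1 fast=3: a[fast]=6≠a[slow]=3 write a[2]=6, slow++,fast++
slow=2 fast=4: a[fast]=7≠a[slow]=6 write a[3]=7, slow++,fast++
slow=3 fast=5: a[fast]=10≠a[slow]=7 write a[4]=10, slow++,fast++
slow=4 fast=6: a[fast]=10=a[slow] dup, fast++
slow=4 fast=7: a[fast]=11≠a[slow]=10 write a[5]=11, slow++,fast++

slow=5, fast=8, prefix=[2, 3, 6, 7, 10, 11]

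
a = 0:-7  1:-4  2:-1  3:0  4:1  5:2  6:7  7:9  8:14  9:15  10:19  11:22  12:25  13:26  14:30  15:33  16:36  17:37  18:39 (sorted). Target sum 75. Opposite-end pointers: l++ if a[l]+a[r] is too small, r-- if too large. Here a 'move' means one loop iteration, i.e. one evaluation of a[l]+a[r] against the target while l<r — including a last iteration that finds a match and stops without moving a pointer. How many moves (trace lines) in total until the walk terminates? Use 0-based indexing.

17 moves

l=0 r=18: -7+39=32 <75, l++
l=1 r=18: -4+39=35 <75, l++
l=2 r=18: -1+39=38 <75, l++
l=3 r=18: 0+39=39 <75, l++
l=4 r=18: 1+39=40 <75, l++
l=5 r=18: 2+39=41 <75, l++
l=6 r=18: 7+39=46 <75, l++
l=7 r=18: 9+39=48 <75, l++
l=8 r=18: 14+39=53 <75, l++
l=9 r=18: 15+39=54 <75, l++
l=10 r=18: 19+39=58 <75, l++
l=11 r=18: 22+39=61 <75, l++
l=12 r=18: 25+39=64 <75, l++
l=13 r=18: 26+39=65 <75, l++
l=14 r=18: 30+39=69 <75, l++
l=15 r=18: 33+39=72 <75, l++
l=16 r=18: 36+39=75, found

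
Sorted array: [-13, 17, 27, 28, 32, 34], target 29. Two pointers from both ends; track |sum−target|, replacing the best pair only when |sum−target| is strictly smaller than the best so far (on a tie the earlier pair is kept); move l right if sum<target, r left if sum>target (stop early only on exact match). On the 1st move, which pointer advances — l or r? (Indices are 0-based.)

l

[0,5] -13+34=21 d=8 * → l++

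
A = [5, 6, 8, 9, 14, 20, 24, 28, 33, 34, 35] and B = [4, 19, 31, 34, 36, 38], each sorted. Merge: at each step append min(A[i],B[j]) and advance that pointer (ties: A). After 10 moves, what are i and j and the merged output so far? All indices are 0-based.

[i=0,j=0] A[i]=5>B[j]=4 take 4 → j++
[i=0,j=1] A[i]=5<=B[j]=19 take 5 → i++
[i=1,j=1] A[i]=6<=B[j]=19 take 6 → i++
[i=2,j=1] A[i]=8<=B[j]=19 take 8 → i++
[i=3,j=1] A[i]=9<=B[j]=19 take 9 → i++
[i=4,j=1] A[i]=14<=B[j]=19 take 14 → i++
[i=5,j=1] A[i]=20>B[j]=19 take 19 → j++
[i=5,j=2] A[i]=20<=B[j]=31 take 20 → i++
[i=6,j=2] A[i]=24<=B[j]=31 take 24 → i++
[i=7,j=2] A[i]=28<=B[j]=31 take 28 → i++

i=8, j=2, merged so far=[4, 5, 6, 8, 9, 14, 19, 20, 24, 28]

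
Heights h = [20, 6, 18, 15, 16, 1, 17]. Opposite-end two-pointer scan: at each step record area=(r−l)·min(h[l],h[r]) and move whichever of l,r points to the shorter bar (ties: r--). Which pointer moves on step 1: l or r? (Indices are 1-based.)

l=1 r=7: min(20,17)*6=102 best=102 *, r--

r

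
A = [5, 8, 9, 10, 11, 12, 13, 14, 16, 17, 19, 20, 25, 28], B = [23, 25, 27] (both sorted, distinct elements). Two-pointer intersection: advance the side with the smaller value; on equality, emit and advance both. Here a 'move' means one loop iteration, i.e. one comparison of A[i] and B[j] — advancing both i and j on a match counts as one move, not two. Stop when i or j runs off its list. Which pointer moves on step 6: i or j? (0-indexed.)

i

[i=0,j=0] 5<23 → i++
[i=1,j=0] 8<23 → i++
[i=2,j=0] 9<23 → i++
[i=3,j=0] 10<23 → i++
[i=4,j=0] 11<23 → i++
[i=5,j=0] 12<23 → i++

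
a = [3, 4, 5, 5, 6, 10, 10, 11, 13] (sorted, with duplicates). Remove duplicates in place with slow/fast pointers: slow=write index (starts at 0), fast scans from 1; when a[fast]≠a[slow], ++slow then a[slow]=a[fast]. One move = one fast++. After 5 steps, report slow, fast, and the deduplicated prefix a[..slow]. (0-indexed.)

slow=4, fast=6, prefix=[3, 4, 5, 6, 10]

slow=0 fast=1: a[fast]=4≠a[slow]=3 write a[1]=4, slow++,fast++
slow=1 fast=2: a[fast]=5≠a[slow]=4 write a[2]=5, slow++,fast++
slow=2 fast=3: a[fast]=5=a[slow] dup, fast++
slow=2 fast=4: a[fast]=6≠a[slow]=5 write a[3]=6, slow++,fast++
slow=3 fast=5: a[fast]=10≠a[slow]=6 write a[4]=10, slow++,fast++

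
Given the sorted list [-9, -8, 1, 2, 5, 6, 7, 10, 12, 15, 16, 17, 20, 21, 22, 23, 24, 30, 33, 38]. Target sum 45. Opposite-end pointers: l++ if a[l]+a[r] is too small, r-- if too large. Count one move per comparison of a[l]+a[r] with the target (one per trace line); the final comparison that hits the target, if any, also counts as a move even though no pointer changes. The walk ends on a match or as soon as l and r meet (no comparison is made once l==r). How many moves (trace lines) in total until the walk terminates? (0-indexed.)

l=0 r=19: -9+38=29 <45, l++
l=1 r=19: -8+38=30 <45, l++
l=2 r=19: 1+38=39 <45, l++
l=3 r=19: 2+38=40 <45, l++
l=4 r=19: 5+38=43 <45, l++
l=5 r=19: 6+38=44 <45, l++
l=6 r=19: 7+38=45, found

7 moves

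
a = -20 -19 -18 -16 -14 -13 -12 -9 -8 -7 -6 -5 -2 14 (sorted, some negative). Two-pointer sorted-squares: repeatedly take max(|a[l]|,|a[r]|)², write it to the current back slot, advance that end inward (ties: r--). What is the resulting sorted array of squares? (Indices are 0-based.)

[4, 25, 36, 49, 64, 81, 144, 169, 196, 196, 256, 324, 361, 400]

l=0 r=13: |-20|>|14| out[13]=400, l++
l=1 r=13: |-19|>|14| out[12]=361, l++
l=2 r=13: |-18|>|14| out[11]=324, l++
l=3 r=13: |-16|>|14| out[10]=256, l++
l=4 r=13: |-14|<=|14| out[9]=196, r--
l=4 r=12: |-14|>|-2| out[8]=196, l++
l=5 r=12: |-13|>|-2| out[7]=169, l++
l=6 r=12: |-12|>|-2| out[6]=144, l++
l=7 r=12: |-9|>|-2| out[5]=81, l++
l=8 r=12: |-8|>|-2| out[4]=64, l++
l=9 r=12: |-7|>|-2| out[3]=49, l++
l=10 r=12: |-6|>|-2| out[2]=36, l++
l=11 r=12: |-5|>|-2| out[1]=25, l++
l=12 r=12: |-2|<=|-2| out[0]=4, r--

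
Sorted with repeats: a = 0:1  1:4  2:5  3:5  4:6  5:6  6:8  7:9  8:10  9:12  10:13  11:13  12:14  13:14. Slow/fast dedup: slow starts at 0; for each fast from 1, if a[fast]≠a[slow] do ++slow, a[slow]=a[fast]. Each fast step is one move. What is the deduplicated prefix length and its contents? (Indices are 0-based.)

(s=0,f=1) a[fast]=4≠a[slow]=1 write a[1]=4 → slow++,fast++
(s=1,f=2) a[fast]=5≠a[slow]=4 write a[2]=5 → slow++,fast++
(s=2,f=3) a[fast]=5=a[slow] dup → fast++
(s=2,f=4) a[fast]=6≠a[slow]=5 write a[3]=6 → slow++,fast++
(s=3,f=5) a[fast]=6=a[slow] dup → fast++
(s=3,f=6) a[fast]=8≠a[slow]=6 write a[4]=8 → slow++,fast++
(s=4,f=7) a[fast]=9≠a[slow]=8 write a[5]=9 → slow++,fast++
(s=5,f=8) a[fast]=10≠a[slow]=9 write a[6]=10 → slow++,fast++
(s=6,f=9) a[fast]=12≠a[slow]=10 write a[7]=12 → slow++,fast++
(s=7,f=10) a[fast]=13≠a[slow]=12 write a[8]=13 → slow++,fast++
(s=8,f=11) a[fast]=13=a[slow] dup → fast++
(s=8,f=12) a[fast]=14≠a[slow]=13 write a[9]=14 → slow++,fast++
(s=9,f=13) a[fast]=14=a[slow] dup → fast++

length 10; prefix = [1, 4, 5, 6, 8, 9, 10, 12, 13, 14]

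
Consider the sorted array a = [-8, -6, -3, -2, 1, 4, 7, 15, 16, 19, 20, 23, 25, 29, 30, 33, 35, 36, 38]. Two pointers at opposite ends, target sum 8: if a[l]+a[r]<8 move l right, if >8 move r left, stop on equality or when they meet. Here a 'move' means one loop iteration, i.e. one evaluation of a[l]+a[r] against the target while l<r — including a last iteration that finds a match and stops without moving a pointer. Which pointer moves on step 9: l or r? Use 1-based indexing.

l=1 r=19: -8+38=30 >8, r--
l=1 r=18: -8+36=28 >8, r--
l=1 r=17: -8+35=27 >8, r--
l=1 r=16: -8+33=25 >8, r--
l=1 r=15: -8+30=22 >8, r--
l=1 r=14: -8+29=21 >8, r--
l=1 r=13: -8+25=17 >8, r--
l=1 r=12: -8+23=15 >8, r--
l=1 r=11: -8+20=12 >8, r--

r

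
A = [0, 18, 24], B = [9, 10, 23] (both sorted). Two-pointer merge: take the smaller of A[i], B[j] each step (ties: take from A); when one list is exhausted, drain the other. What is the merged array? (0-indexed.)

[i=0,j=0] A[i]=0<=B[j]=9 take 0 → i++
[i=1,j=0] A[i]=18>B[j]=9 take 9 → j++
[i=1,j=1] A[i]=18>B[j]=10 take 10 → j++
[i=1,j=2] A[i]=18<=B[j]=23 take 18 → i++
[i=2,j=2] A[i]=24>B[j]=23 take 23 → j++
[i=2,j=3] B done, take A[i]=24 → i++

[0, 9, 10, 18, 23, 24]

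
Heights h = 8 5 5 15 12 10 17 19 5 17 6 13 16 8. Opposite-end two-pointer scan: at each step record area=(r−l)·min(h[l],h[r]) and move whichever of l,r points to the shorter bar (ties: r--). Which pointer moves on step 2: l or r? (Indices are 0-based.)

l

[0,13] min(8,8)*13=104 best=104 * → r--
[0,12] min(8,16)*12=96 best=104 → l++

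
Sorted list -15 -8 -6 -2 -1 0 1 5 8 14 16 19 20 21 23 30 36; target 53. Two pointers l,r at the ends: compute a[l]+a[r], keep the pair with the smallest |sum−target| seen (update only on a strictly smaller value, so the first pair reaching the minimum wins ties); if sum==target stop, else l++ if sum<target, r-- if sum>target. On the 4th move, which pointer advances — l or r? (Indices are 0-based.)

l=0 r=16: -15+36=21 d=32 *, l++
l=1 r=16: -8+36=28 d=25 *, l++
l=2 r=16: -6+36=30 d=23 *, l++
l=3 r=16: -2+36=34 d=19 *, l++

l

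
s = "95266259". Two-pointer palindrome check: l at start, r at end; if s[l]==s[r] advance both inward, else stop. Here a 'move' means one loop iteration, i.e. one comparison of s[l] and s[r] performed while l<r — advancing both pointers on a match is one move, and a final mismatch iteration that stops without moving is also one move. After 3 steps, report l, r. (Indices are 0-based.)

l=3, r=4

[0,7] '9'=='9' → l++,r--
[1,6] '5'=='5' → l++,r--
[2,5] '2'=='2' → l++,r--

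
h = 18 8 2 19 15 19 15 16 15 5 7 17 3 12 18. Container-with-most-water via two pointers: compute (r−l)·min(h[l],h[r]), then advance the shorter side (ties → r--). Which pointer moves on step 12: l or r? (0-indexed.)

l=0 r=14: min(18,18)*14=252 best=252 *, r--
l=0 r=13: min(18,12)*13=156 best=252, r--
l=0 r=12: min(18,3)*12=36 best=252, r--
l=0 r=11: min(18,17)*11=187 best=252, r--
l=0 r=10: min(18,7)*10=70 best=252, r--
l=0 r=9: min(18,5)*9=45 best=252, r--
l=0 r=8: min(18,15)*8=120 best=252, r--
l=0 r=7: min(18,16)*7=112 best=252, r--
l=0 r=6: min(18,15)*6=90 best=252, r--
l=0 r=5: min(18,19)*5=90 best=252, l++
l=1 r=5: min(8,19)*4=32 best=252, l++
l=2 r=5: min(2,19)*3=6 best=252, l++

l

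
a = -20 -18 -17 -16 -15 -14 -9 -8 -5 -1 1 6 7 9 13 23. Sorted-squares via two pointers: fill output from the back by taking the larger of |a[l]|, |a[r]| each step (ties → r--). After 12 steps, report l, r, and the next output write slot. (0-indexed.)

l=8, r=11, next write slot=3

l=0 r=15: |-20|<=|23| out[15]=529, r--
l=0 r=14: |-20|>|13| out[14]=400, l++
l=1 r=14: |-18|>|13| out[13]=324, l++
l=2 r=14: |-17|>|13| out[12]=289, l++
l=3 r=14: |-16|>|13| out[11]=256, l++
l=4 r=14: |-15|>|13| out[10]=225, l++
l=5 r=14: |-14|>|13| out[9]=196, l++
l=6 r=14: |-9|<=|13| out[8]=169, r--
l=6 r=13: |-9|<=|9| out[7]=81, r--
l=6 r=12: |-9|>|7| out[6]=81, l++
l=7 r=12: |-8|>|7| out[5]=64, l++
l=8 r=12: |-5|<=|7| out[4]=49, r--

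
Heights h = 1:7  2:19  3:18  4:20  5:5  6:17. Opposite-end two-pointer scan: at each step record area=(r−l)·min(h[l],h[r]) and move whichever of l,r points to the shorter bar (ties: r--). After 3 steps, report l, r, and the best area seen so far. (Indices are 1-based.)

l=1 r=6: min(7,17)*5=35 best=35 *, l++
l=2 r=6: min(19,17)*4=68 best=68 *, r--
l=2 r=5: min(19,5)*3=15 best=68, r--

l=2, r=4, best area=68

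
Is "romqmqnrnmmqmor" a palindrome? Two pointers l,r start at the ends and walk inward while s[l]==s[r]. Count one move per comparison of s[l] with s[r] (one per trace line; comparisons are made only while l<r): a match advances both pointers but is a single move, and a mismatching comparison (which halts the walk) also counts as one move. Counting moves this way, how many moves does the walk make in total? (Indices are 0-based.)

6 moves

[0,14] 'r'=='r' → l++,r--
[1,13] 'o'=='o' → l++,r--
[2,12] 'm'=='m' → l++,r--
[3,11] 'q'=='q' → l++,r--
[4,10] 'm'=='m' → l++,r--
[5,9] 'q'!='m' → stop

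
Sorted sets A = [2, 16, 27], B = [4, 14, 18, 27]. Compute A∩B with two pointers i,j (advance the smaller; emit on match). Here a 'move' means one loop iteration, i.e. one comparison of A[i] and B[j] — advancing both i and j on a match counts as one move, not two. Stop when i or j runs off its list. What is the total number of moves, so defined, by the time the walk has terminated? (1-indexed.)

[i=1,j=1] 2<4 → i++
[i=2,j=1] 16>4 → j++
[i=2,j=2] 16>14 → j++
[i=2,j=3] 16<18 → i++
[i=3,j=3] 27>18 → j++
[i=3,j=4] 27==27 emit → i++,j++

6 moves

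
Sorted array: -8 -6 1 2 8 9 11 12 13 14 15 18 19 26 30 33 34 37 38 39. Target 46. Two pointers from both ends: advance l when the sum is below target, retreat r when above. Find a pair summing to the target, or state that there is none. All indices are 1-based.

(8, 38)

l=1 r=20: -8+39=31 <46, l++
l=2 r=20: -6+39=33 <46, l++
l=3 r=20: 1+39=40 <46, l++
l=4 r=20: 2+39=41 <46, l++
l=5 r=20: 8+39=47 >46, r--
l=5 r=19: 8+38=46, found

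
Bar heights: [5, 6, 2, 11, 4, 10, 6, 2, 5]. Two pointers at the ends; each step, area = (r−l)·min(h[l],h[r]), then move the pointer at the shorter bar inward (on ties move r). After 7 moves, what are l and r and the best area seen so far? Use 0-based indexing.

[0,8] min(5,5)*8=40 best=40 * → r--
[0,7] min(5,2)*7=14 best=40 → r--
[0,6] min(5,6)*6=30 best=40 → l++
[1,6] min(6,6)*5=30 best=40 → r--
[1,5] min(6,10)*4=24 best=40 → l++
[2,5] min(2,10)*3=6 best=40 → l++
[3,5] min(11,10)*2=20 best=40 → r--

l=3, r=4, best area=40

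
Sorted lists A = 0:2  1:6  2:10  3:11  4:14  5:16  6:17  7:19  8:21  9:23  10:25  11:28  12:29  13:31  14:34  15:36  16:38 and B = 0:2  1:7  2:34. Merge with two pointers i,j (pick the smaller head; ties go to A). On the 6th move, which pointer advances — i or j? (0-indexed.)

[i=0,j=0] A[i]=2<=B[j]=2 take 2 → i++
[i=1,j=0] A[i]=6>B[j]=2 take 2 → j++
[i=1,j=1] A[i]=6<=B[j]=7 take 6 → i++
[i=2,j=1] A[i]=10>B[j]=7 take 7 → j++
[i=2,j=2] A[i]=10<=B[j]=34 take 10 → i++
[i=3,j=2] A[i]=11<=B[j]=34 take 11 → i++

i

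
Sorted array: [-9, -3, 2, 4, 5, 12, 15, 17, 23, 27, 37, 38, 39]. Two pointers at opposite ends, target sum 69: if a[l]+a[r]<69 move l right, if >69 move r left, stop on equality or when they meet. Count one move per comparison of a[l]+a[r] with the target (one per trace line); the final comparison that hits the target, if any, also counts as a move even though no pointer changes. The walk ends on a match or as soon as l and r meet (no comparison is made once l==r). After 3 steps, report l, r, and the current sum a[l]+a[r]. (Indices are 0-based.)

[0,12] -9+39=30 <69 → l++
[1,12] -3+39=36 <69 → l++
[2,12] 2+39=41 <69 → l++

l=3, r=12, sum=43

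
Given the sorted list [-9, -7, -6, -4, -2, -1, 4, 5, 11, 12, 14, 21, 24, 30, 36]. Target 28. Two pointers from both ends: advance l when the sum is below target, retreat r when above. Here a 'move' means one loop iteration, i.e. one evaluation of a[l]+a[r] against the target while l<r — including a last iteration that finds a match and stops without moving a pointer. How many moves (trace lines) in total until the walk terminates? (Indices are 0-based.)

[0,14] -9+36=27 <28 → l++
[1,14] -7+36=29 >28 → r--
[1,13] -7+30=23 <28 → l++
[2,13] -6+30=24 <28 → l++
[3,13] -4+30=26 <28 → l++
[4,13] -2+30=28 → found

6 moves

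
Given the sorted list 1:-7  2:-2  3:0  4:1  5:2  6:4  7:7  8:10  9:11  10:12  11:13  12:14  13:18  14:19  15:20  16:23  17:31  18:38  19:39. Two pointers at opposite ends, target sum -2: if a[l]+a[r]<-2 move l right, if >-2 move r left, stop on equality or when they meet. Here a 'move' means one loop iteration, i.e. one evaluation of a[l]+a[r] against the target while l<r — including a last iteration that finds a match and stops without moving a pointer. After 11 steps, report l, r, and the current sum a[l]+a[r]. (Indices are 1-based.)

l=1 r=19: -7+39=32 >-2, r--
l=1 r=18: -7+38=31 >-2, r--
l=1 r=17: -7+31=24 >-2, r--
l=1 r=16: -7+23=16 >-2, r--
l=1 r=15: -7+20=13 >-2, r--
l=1 r=14: -7+19=12 >-2, r--
l=1 r=13: -7+18=11 >-2, r--
l=1 r=12: -7+14=7 >-2, r--
l=1 r=11: -7+13=6 >-2, r--
l=1 r=10: -7+12=5 >-2, r--
l=1 r=9: -7+11=4 >-2, r--

l=1, r=8, sum=3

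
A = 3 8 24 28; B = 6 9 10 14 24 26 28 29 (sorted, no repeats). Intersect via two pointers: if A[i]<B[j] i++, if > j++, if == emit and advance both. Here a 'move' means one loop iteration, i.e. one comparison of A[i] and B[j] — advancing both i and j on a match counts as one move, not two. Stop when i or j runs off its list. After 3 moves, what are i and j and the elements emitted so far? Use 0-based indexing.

i=2, j=1, emitted=[]

i=0 j=0: 3<6, i++
i=1 j=0: 8>6, j++
i=1 j=1: 8<9, i++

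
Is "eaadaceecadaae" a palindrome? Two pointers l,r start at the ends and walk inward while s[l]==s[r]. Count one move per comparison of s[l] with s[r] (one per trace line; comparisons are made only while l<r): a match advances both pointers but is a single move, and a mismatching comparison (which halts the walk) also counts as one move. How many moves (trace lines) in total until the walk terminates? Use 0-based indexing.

7 moves

l=0 r=13: 'e'=='e', l++,r--
l=1 r=12: 'a'=='a', l++,r--
l=2 r=11: 'a'=='a', l++,r--
l=3 r=10: 'd'=='d', l++,r--
l=4 r=9: 'a'=='a', l++,r--
l=5 r=8: 'c'=='c', l++,r--
l=6 r=7: 'e'=='e', l++,r--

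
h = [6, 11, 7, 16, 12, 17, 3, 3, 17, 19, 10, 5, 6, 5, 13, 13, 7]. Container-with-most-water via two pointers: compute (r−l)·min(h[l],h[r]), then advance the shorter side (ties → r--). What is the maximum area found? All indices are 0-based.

l=0 r=16: min(6,7)*16=96 best=96 *, l++
l=1 r=16: min(11,7)*15=105 best=105 *, r--
l=1 r=15: min(11,13)*14=154 best=154 *, l++
l=2 r=15: min(7,13)*13=91 best=154, l++
l=3 r=15: min(16,13)*12=156 best=156 *, r--
l=3 r=14: min(16,13)*11=143 best=156, r--
l=3 r=13: min(16,5)*10=50 best=156, r--
l=3 r=12: min(16,6)*9=54 best=156, r--
l=3 r=11: min(16,5)*8=40 best=156, r--
l=3 r=10: min(16,10)*7=70 best=156, r--
l=3 r=9: min(16,19)*6=96 best=156, l++
l=4 r=9: min(12,19)*5=60 best=156, l++
l=5 r=9: min(17,19)*4=68 best=156, l++
l=6 r=9: min(3,19)*3=9 best=156, l++
l=7 r=9: min(3,19)*2=6 best=156, l++
l=8 r=9: min(17,19)*1=17 best=156, l++

max area = 156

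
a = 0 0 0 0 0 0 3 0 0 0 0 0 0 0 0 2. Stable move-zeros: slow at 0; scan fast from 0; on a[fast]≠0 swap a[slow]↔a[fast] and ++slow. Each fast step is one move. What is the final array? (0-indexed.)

(s=0,f=0) a[fast]=0 → fast++
(s=0,f=1) a[fast]=0 → fast++
(s=0,f=2) a[fast]=0 → fast++
(s=0,f=3) a[fast]=0 → fast++
(s=0,f=4) a[fast]=0 → fast++
(s=0,f=5) a[fast]=0 → fast++
(s=0,f=6) a[fast]=3≠0 swap→a[0]=3 → slow++,fast++
(s=1,f=7) a[fast]=0 → fast++
(s=1,f=8) a[fast]=0 → fast++
(s=1,f=9) a[fast]=0 → fast++
(s=1,f=10) a[fast]=0 → fast++
(s=1,f=11) a[fast]=0 → fast++
(s=1,f=12) a[fast]=0 → fast++
(s=1,f=13) a[fast]=0 → fast++
(s=1,f=14) a[fast]=0 → fast++
(s=1,f=15) a[fast]=2≠0 swap→a[1]=2 → slow++,fast++

[3, 2, 0, 0, 0, 0, 0, 0, 0, 0, 0, 0, 0, 0, 0, 0]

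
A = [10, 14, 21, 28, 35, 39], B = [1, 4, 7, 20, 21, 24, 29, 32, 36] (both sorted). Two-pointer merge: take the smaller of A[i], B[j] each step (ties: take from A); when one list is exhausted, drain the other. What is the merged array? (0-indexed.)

[1, 4, 7, 10, 14, 20, 21, 21, 24, 28, 29, 32, 35, 36, 39]

[i=0,j=0] A[i]=10>B[j]=1 take 1 → j++
[i=0,j=1] A[i]=10>B[j]=4 take 4 → j++
[i=0,j=2] A[i]=10>B[j]=7 take 7 → j++
[i=0,j=3] A[i]=10<=B[j]=20 take 10 → i++
[i=1,j=3] A[i]=14<=B[j]=20 take 14 → i++
[i=2,j=3] A[i]=21>B[j]=20 take 20 → j++
[i=2,j=4] A[i]=21<=B[j]=21 take 21 → i++
[i=3,j=4] A[i]=28>B[j]=21 take 21 → j++
[i=3,j=5] A[i]=28>B[j]=24 take 24 → j++
[i=3,j=6] A[i]=28<=B[j]=29 take 28 → i++
[i=4,j=6] A[i]=35>B[j]=29 take 29 → j++
[i=4,j=7] A[i]=35>B[j]=32 take 32 → j++
[i=4,j=8] A[i]=35<=B[j]=36 take 35 → i++
[i=5,j=8] A[i]=39>B[j]=36 take 36 → j++
[i=5,j=9] B done, take A[i]=39 → i++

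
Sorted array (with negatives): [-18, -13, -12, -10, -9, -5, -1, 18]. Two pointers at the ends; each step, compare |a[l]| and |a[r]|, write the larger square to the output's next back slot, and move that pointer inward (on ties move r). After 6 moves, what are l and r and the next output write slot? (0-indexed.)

[0,7] |-18|<=|18| out[7]=324 → r--
[0,6] |-18|>|-1| out[6]=324 → l++
[1,6] |-13|>|-1| out[5]=169 → l++
[2,6] |-12|>|-1| out[4]=144 → l++
[3,6] |-10|>|-1| out[3]=100 → l++
[4,6] |-9|>|-1| out[2]=81 → l++

l=5, r=6, next write slot=1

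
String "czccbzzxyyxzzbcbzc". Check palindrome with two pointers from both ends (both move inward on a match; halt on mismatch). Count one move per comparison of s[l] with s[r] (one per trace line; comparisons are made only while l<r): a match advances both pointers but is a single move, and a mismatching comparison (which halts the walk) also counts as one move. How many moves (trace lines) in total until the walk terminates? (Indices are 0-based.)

[0,17] 'c'=='c' → l++,r--
[1,16] 'z'=='z' → l++,r--
[2,15] 'c'!='b' → stop

3 moves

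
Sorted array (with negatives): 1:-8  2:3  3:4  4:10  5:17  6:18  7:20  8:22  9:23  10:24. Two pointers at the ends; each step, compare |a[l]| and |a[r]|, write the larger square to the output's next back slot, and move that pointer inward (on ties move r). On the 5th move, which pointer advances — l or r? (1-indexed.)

l=1 r=10: |-8|<=|24| out[10]=576, r--
l=1 r=9: |-8|<=|23| out[9]=529, r--
l=1 r=8: |-8|<=|22| out[8]=484, r--
l=1 r=7: |-8|<=|20| out[7]=400, r--
l=1 r=6: |-8|<=|18| out[6]=324, r--

r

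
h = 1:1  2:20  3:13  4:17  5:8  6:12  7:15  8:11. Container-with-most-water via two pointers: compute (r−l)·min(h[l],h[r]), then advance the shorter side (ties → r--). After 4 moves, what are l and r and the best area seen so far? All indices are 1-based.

l=2, r=5, best area=75

l=1 r=8: min(1,11)*7=7 best=7 *, l++
l=2 r=8: min(20,11)*6=66 best=66 *, r--
l=2 r=7: min(20,15)*5=75 best=75 *, r--
l=2 r=6: min(20,12)*4=48 best=75, r--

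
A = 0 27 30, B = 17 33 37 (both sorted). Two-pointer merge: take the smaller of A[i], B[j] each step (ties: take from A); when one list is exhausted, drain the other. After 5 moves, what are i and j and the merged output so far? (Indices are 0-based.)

i=3, j=2, merged so far=[0, 17, 27, 30, 33]

[i=0,j=0] A[i]=0<=B[j]=17 take 0 → i++
[i=1,j=0] A[i]=27>B[j]=17 take 17 → j++
[i=1,j=1] A[i]=27<=B[j]=33 take 27 → i++
[i=2,j=1] A[i]=30<=B[j]=33 take 30 → i++
[i=3,j=1] A done, take B[j]=33 → j++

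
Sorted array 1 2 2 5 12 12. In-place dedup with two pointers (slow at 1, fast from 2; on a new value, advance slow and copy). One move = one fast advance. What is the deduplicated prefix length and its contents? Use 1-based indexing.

length 4; prefix = [1, 2, 5, 12]

slow=1 fast=2: a[fast]=2≠a[slow]=1 write a[2]=2, slow++,fast++
slow=2 fast=3: a[fast]=2=a[slow] dup, fast++
slow=2 fast=4: a[fast]=5≠a[slow]=2 write a[3]=5, slow++,fast++
slow=3 fast=5: a[fast]=12≠a[slow]=5 write a[4]=12, slow++,fast++
slow=4 fast=6: a[fast]=12=a[slow] dup, fast++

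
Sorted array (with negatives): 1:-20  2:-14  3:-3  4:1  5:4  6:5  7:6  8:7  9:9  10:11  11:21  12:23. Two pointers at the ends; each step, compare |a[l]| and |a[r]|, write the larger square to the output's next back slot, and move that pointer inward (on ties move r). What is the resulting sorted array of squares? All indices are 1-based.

[1, 9, 16, 25, 36, 49, 81, 121, 196, 400, 441, 529]

l=1 r=12: |-20|<=|23| out[12]=529, r--
l=1 r=11: |-20|<=|21| out[11]=441, r--
l=1 r=10: |-20|>|11| out[10]=400, l++
l=2 r=10: |-14|>|11| out[9]=196, l++
l=3 r=10: |-3|<=|11| out[8]=121, r--
l=3 r=9: |-3|<=|9| out[7]=81, r--
l=3 r=8: |-3|<=|7| out[6]=49, r--
l=3 r=7: |-3|<=|6| out[5]=36, r--
l=3 r=6: |-3|<=|5| out[4]=25, r--
l=3 r=5: |-3|<=|4| out[3]=16, r--
l=3 r=4: |-3|>|1| out[2]=9, l++
l=4 r=4: |1|<=|1| out[1]=1, r--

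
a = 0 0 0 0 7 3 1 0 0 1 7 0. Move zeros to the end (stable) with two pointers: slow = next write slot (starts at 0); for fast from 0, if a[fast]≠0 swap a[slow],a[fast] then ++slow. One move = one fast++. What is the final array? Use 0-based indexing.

[7, 3, 1, 1, 7, 0, 0, 0, 0, 0, 0, 0]

slow=0 fast=0: a[fast]=0, fast++
slow=0 fast=1: a[fast]=0, fast++
slow=0 fast=2: a[fast]=0, fast++
slow=0 fast=3: a[fast]=0, fast++
slow=0 fast=4: a[fast]=7≠0 swap→a[0]=7, slow++,fast++
slow=1 fast=5: a[fast]=3≠0 swap→a[1]=3, slow++,fast++
slow=2 fast=6: a[fast]=1≠0 swap→a[2]=1, slow++,fast++
slow=3 fast=7: a[fast]=0, fast++
slow=3 fast=8: a[fast]=0, fast++
slow=3 fast=9: a[fast]=1≠0 swap→a[3]=1, slow++,fast++
slow=4 fast=10: a[fast]=7≠0 swap→a[4]=7, slow++,fast++
slow=5 fast=11: a[fast]=0, fast++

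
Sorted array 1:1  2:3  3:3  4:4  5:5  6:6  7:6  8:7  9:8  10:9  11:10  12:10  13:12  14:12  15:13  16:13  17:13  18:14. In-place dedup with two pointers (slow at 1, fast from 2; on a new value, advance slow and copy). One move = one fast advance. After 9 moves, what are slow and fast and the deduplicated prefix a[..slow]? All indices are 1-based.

(s=1,f=2) a[fast]=3≠a[slow]=1 write a[2]=3 → slow++,fast++
(s=2,f=3) a[fast]=3=a[slow] dup → fast++
(s=2,f=4) a[fast]=4≠a[slow]=3 write a[3]=4 → slow++,fast++
(s=3,f=5) a[fast]=5≠a[slow]=4 write a[4]=5 → slow++,fast++
(s=4,f=6) a[fast]=6≠a[slow]=5 write a[5]=6 → slow++,fast++
(s=5,f=7) a[fast]=6=a[slow] dup → fast++
(s=5,f=8) a[fast]=7≠a[slow]=6 write a[6]=7 → slow++,fast++
(s=6,f=9) a[fast]=8≠a[slow]=7 write a[7]=8 → slow++,fast++
(s=7,f=10) a[fast]=9≠a[slow]=8 write a[8]=9 → slow++,fast++

slow=8, fast=11, prefix=[1, 3, 4, 5, 6, 7, 8, 9]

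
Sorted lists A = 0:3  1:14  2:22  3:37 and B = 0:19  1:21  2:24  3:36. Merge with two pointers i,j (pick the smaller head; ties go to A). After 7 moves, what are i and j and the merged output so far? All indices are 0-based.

i=0 j=0: A[i]=3<=B[j]=19 take 3, i++
i=1 j=0: A[i]=14<=B[j]=19 take 14, i++
i=2 j=0: A[i]=22>B[j]=19 take 19, j++
i=2 j=1: A[i]=22>B[j]=21 take 21, j++
i=2 j=2: A[i]=22<=B[j]=24 take 22, i++
i=3 j=2: A[i]=37>B[j]=24 take 24, j++
i=3 j=3: A[i]=37>B[j]=36 take 36, j++

i=3, j=4, merged so far=[3, 14, 19, 21, 22, 24, 36]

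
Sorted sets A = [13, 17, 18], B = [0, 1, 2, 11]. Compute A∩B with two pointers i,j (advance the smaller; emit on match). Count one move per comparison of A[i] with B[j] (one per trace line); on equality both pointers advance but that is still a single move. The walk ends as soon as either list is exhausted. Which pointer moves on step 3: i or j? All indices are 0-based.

i=0 j=0: 13>0, j++
i=0 j=1: 13>1, j++
i=0 j=2: 13>2, j++

j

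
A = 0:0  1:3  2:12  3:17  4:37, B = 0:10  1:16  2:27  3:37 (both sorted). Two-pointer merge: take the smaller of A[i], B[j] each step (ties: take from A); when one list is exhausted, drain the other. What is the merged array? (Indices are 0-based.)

i=0 j=0: A[i]=0<=B[j]=10 take 0, i++
i=1 j=0: A[i]=3<=B[j]=10 take 3, i++
i=2 j=0: A[i]=12>B[j]=10 take 10, j++
i=2 j=1: A[i]=12<=B[j]=16 take 12, i++
i=3 j=1: A[i]=17>B[j]=16 take 16, j++
i=3 j=2: A[i]=17<=B[j]=27 take 17, i++
i=4 j=2: A[i]=37>B[j]=27 take 27, j++
i=4 j=3: A[i]=37<=B[j]=37 take 37, i++
i=5 j=3: A done, take B[j]=37, j++

[0, 3, 10, 12, 16, 17, 27, 37, 37]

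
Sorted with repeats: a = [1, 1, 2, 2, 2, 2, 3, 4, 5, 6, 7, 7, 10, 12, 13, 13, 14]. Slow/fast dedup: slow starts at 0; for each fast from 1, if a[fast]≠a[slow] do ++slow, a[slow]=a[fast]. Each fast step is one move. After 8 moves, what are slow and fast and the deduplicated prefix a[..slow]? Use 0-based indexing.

slow=0 fast=1: a[fast]=1=a[slow] dup, fast++
slow=0 fast=2: a[fast]=2≠a[slow]=1 write a[1]=2, slow++,fast++
slow=1 fast=3: a[fast]=2=a[slow] dup, fast++
slow=1 fast=4: a[fast]=2=a[slow] dup, fast++
slow=1 fast=5: a[fast]=2=a[slow] dup, fast++
slow=1 fast=6: a[fast]=3≠a[slow]=2 write a[2]=3, slow++,fast++
slow=2 fast=7: a[fast]=4≠a[slow]=3 write a[3]=4, slow++,fast++
slow=3 fast=8: a[fast]=5≠a[slow]=4 write a[4]=5, slow++,fast++

slow=4, fast=9, prefix=[1, 2, 3, 4, 5]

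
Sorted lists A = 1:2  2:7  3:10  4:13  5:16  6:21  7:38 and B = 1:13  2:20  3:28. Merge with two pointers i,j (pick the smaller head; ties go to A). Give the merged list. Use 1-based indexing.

[2, 7, 10, 13, 13, 16, 20, 21, 28, 38]

[i=1,j=1] A[i]=2<=B[j]=13 take 2 → i++
[i=2,j=1] A[i]=7<=B[j]=13 take 7 → i++
[i=3,j=1] A[i]=10<=B[j]=13 take 10 → i++
[i=4,j=1] A[i]=13<=B[j]=13 take 13 → i++
[i=5,j=1] A[i]=16>B[j]=13 take 13 → j++
[i=5,j=2] A[i]=16<=B[j]=20 take 16 → i++
[i=6,j=2] A[i]=21>B[j]=20 take 20 → j++
[i=6,j=3] A[i]=21<=B[j]=28 take 21 → i++
[i=7,j=3] A[i]=38>B[j]=28 take 28 → j++
[i=7,j=4] B done, take A[i]=38 → i++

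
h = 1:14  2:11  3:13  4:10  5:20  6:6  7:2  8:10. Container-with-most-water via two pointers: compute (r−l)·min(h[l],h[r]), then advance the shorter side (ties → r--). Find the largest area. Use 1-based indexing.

l=1 r=8: min(14,10)*7=70 best=70 *, r--
l=1 r=7: min(14,2)*6=12 best=70, r--
l=1 r=6: min(14,6)*5=30 best=70, r--
l=1 r=5: min(14,20)*4=56 best=70, l++
l=2 r=5: min(11,20)*3=33 best=70, l++
l=3 r=5: min(13,20)*2=26 best=70, l++
l=4 r=5: min(10,20)*1=10 best=70, l++

max area = 70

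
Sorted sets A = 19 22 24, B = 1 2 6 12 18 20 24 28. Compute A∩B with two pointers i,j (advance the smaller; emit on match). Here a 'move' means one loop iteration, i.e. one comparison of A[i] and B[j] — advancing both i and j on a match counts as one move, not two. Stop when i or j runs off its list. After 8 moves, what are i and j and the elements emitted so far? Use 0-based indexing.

i=2, j=6, emitted=[]

[i=0,j=0] 19>1 → j++
[i=0,j=1] 19>2 → j++
[i=0,j=2] 19>6 → j++
[i=0,j=3] 19>12 → j++
[i=0,j=4] 19>18 → j++
[i=0,j=5] 19<20 → i++
[i=1,j=5] 22>20 → j++
[i=1,j=6] 22<24 → i++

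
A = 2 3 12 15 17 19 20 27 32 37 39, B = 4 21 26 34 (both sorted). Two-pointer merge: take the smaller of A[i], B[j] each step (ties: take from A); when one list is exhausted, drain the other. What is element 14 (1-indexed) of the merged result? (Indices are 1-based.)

[i=1,j=1] A[i]=2<=B[j]=4 take 2 → i++
[i=2,j=1] A[i]=3<=B[j]=4 take 3 → i++
[i=3,j=1] A[i]=12>B[j]=4 take 4 → j++
[i=3,j=2] A[i]=12<=B[j]=21 take 12 → i++
[i=4,j=2] A[i]=15<=B[j]=21 take 15 → i++
[i=5,j=2] A[i]=17<=B[j]=21 take 17 → i++
[i=6,j=2] A[i]=19<=B[j]=21 take 19 → i++
[i=7,j=2] A[i]=20<=B[j]=21 take 20 → i++
[i=8,j=2] A[i]=27>B[j]=21 take 21 → j++
[i=8,j=3] A[i]=27>B[j]=26 take 26 → j++
[i=8,j=4] A[i]=27<=B[j]=34 take 27 → i++
[i=9,j=4] A[i]=32<=B[j]=34 take 32 → i++
[i=10,j=4] A[i]=37>B[j]=34 take 34 → j++
[i=10,j=5] B done, take A[i]=37 → i++
[i=11,j=5] B done, take A[i]=39 → i++

merged[14] = 37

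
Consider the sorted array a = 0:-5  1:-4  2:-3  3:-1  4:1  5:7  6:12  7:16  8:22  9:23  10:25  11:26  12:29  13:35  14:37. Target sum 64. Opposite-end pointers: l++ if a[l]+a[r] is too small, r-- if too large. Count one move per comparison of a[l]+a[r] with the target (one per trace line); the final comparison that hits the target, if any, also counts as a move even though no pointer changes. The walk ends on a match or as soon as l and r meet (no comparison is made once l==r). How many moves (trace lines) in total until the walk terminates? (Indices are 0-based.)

14 moves

[0,14] -5+37=32 <64 → l++
[1,14] -4+37=33 <64 → l++
[2,14] -3+37=34 <64 → l++
[3,14] -1+37=36 <64 → l++
[4,14] 1+37=38 <64 → l++
[5,14] 7+37=44 <64 → l++
[6,14] 12+37=49 <64 → l++
[7,14] 16+37=53 <64 → l++
[8,14] 22+37=59 <64 → l++
[9,14] 23+37=60 <64 → l++
[10,14] 25+37=62 <64 → l++
[11,14] 26+37=63 <64 → l++
[12,14] 29+37=66 >64 → r--
[12,13] 29+35=64 → found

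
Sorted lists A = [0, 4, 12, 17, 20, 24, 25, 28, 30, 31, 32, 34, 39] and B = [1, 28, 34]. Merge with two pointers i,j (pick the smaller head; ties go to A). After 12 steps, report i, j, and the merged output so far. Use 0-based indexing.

i=10, j=2, merged so far=[0, 1, 4, 12, 17, 20, 24, 25, 28, 28, 30, 31]

i=0 j=0: A[i]=0<=B[j]=1 take 0, i++
i=1 j=0: A[i]=4>B[j]=1 take 1, j++
i=1 j=1: A[i]=4<=B[j]=28 take 4, i++
i=2 j=1: A[i]=12<=B[j]=28 take 12, i++
i=3 j=1: A[i]=17<=B[j]=28 take 17, i++
i=4 j=1: A[i]=20<=B[j]=28 take 20, i++
i=5 j=1: A[i]=24<=B[j]=28 take 24, i++
i=6 j=1: A[i]=25<=B[j]=28 take 25, i++
i=7 j=1: A[i]=28<=B[j]=28 take 28, i++
i=8 j=1: A[i]=30>B[j]=28 take 28, j++
i=8 j=2: A[i]=30<=B[j]=34 take 30, i++
i=9 j=2: A[i]=31<=B[j]=34 take 31, i++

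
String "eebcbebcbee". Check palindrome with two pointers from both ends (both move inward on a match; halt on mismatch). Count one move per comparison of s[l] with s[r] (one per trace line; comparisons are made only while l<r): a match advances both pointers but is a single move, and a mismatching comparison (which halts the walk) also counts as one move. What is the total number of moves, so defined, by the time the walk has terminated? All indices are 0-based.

5 moves

l=0 r=10: 'e'=='e', l++,r--
l=1 r=9: 'e'=='e', l++,r--
l=2 r=8: 'b'=='b', l++,r--
l=3 r=7: 'c'=='c', l++,r--
l=4 r=6: 'b'=='b', l++,r--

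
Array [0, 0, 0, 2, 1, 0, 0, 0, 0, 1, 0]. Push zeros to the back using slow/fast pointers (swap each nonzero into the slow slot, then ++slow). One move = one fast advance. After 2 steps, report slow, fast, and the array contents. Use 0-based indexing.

(s=0,f=0) a[fast]=0 → fast++
(s=0,f=1) a[fast]=0 → fast++

slow=0, fast=2, a=[0, 0, 0, 2, 1, 0, 0, 0, 0, 1, 0]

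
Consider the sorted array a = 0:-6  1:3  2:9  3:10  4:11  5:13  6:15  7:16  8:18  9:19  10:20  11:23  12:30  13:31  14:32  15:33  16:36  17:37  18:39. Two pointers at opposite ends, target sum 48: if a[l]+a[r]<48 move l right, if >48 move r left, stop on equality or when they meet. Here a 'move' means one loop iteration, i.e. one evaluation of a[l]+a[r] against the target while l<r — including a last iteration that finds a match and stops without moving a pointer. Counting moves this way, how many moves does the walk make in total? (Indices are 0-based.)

3 moves

[0,18] -6+39=33 <48 → l++
[1,18] 3+39=42 <48 → l++
[2,18] 9+39=48 → found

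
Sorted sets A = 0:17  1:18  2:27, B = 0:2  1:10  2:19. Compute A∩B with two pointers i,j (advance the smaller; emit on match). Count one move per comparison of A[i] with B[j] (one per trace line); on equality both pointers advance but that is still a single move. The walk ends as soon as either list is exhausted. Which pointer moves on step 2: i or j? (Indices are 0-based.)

j

[i=0,j=0] 17>2 → j++
[i=0,j=1] 17>10 → j++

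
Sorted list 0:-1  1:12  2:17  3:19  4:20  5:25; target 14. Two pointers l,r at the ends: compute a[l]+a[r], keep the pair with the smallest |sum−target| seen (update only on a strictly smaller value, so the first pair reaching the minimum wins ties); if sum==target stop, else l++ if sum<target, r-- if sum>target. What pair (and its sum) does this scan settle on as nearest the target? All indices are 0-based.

pair (-1, 17) with sum 16 (|Δ|=2)

l=0 r=5: -1+25=24 d=10 *, r--
l=0 r=4: -1+20=19 d=5 *, r--
l=0 r=3: -1+19=18 d=4 *, r--
l=0 r=2: -1+17=16 d=2 *, r--
l=0 r=1: -1+12=11 d=3, l++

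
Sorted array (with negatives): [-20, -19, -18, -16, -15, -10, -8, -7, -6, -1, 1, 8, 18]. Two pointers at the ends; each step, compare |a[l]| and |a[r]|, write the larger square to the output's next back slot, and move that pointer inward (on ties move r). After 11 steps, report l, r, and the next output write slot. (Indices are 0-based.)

l=0 r=12: |-20|>|18| out[12]=400, l++
l=1 r=12: |-19|>|18| out[11]=361, l++
l=2 r=12: |-18|<=|18| out[10]=324, r--
l=2 r=11: |-18|>|8| out[9]=324, l++
l=3 r=11: |-16|>|8| out[8]=256, l++
l=4 r=11: |-15|>|8| out[7]=225, l++
l=5 r=11: |-10|>|8| out[6]=100, l++
l=6 r=11: |-8|<=|8| out[5]=64, r--
l=6 r=10: |-8|>|1| out[4]=64, l++
l=7 r=10: |-7|>|1| out[3]=49, l++
l=8 r=10: |-6|>|1| out[2]=36, l++

l=9, r=10, next write slot=1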